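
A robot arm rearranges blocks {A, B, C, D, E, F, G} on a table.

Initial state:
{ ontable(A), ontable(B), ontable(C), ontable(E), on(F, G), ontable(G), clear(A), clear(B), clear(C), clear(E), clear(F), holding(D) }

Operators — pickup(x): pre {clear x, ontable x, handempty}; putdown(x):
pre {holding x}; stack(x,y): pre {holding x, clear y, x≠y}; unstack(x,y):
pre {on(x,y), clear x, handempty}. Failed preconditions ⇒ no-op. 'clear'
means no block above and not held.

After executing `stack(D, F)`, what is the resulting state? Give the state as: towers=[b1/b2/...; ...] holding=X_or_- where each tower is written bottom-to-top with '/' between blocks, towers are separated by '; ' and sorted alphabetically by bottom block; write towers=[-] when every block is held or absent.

towers=[A; B; C; E; G/F/D] holding=-

before: towers=[A; B; C; E; G/F] holding=D
pre[stack(D, F)]: holding(D) yes, clear(F) yes, D≠F yes
all met → apply stack(D, F)
after:  towers=[A; B; C; E; G/F/D] holding=-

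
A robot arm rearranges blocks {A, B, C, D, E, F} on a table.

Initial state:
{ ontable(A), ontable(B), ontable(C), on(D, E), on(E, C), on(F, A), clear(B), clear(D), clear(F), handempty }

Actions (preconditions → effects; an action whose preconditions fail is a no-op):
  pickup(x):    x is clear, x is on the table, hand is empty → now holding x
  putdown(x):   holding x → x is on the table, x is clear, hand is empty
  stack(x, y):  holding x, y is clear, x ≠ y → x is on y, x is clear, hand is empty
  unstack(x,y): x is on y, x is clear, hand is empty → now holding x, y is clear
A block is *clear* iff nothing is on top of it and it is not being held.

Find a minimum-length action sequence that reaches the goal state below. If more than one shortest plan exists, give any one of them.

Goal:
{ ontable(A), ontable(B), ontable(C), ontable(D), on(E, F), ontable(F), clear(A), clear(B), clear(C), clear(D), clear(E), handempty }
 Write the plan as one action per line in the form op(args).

unstack(F, A)
putdown(F)
unstack(D, E)
putdown(D)
unstack(E, C)
stack(E, F)

step 1 (unstack(F, A)): towers=[A; B; C/E/D] holding=F
step 2 (putdown(F)): towers=[A; B; C/E/D; F] holding=-
step 3 (unstack(D, E)): towers=[A; B; C/E; F] holding=D
step 4 (putdown(D)): towers=[A; B; C/E; D; F] holding=-
step 5 (unstack(E, C)): towers=[A; B; C; D; F] holding=E
step 6 (stack(E, F)): towers=[A; B; C; D; F/E] holding=-
goal check: towers=[A; B; C; D; F/E] holding=- — reached (length 6, optimal by BFS)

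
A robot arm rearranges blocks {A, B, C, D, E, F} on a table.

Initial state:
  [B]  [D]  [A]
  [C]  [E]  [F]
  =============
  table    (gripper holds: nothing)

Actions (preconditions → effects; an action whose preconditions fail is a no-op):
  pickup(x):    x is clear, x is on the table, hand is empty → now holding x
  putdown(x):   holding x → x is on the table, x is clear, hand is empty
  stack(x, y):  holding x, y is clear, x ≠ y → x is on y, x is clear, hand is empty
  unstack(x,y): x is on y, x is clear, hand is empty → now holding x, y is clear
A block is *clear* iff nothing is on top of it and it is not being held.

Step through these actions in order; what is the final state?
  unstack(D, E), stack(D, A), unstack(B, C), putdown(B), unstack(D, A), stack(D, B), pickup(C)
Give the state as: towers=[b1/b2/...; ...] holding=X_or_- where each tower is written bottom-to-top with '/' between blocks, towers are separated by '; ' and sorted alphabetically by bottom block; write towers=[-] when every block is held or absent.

step 1 (unstack(D, E)): towers=[C/B; E; F/A] holding=D
step 2 (stack(D, A)): towers=[C/B; E; F/A/D] holding=-
step 3 (unstack(B, C)): towers=[C; E; F/A/D] holding=B
step 4 (putdown(B)): towers=[B; C; E; F/A/D] holding=-
step 5 (unstack(D, A)): towers=[B; C; E; F/A] holding=D
step 6 (stack(D, B)): towers=[B/D; C; E; F/A] holding=-
step 7 (pickup(C)): towers=[B/D; E; F/A] holding=C

towers=[B/D; E; F/A] holding=C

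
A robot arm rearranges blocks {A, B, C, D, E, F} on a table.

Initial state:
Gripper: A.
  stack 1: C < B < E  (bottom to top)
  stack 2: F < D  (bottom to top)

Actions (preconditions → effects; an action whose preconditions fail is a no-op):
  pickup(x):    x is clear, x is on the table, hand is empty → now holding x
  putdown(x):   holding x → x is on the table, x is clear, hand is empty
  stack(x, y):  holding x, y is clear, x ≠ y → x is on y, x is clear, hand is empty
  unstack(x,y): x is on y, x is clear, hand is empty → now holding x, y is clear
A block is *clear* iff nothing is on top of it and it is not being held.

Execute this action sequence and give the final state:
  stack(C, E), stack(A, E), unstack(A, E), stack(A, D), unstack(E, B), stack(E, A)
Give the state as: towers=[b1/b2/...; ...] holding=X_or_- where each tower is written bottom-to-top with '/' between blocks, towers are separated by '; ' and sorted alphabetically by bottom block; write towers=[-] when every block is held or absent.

step 1 (stack(C, E)) [no-op]: towers=[C/B/E; F/D] holding=A
step 2 (stack(A, E)): towers=[C/B/E/A; F/D] holding=-
step 3 (unstack(A, E)): towers=[C/B/E; F/D] holding=A
step 4 (stack(A, D)): towers=[C/B/E; F/D/A] holding=-
step 5 (unstack(E, B)): towers=[C/B; F/D/A] holding=E
step 6 (stack(E, A)): towers=[C/B; F/D/A/E] holding=-

towers=[C/B; F/D/A/E] holding=-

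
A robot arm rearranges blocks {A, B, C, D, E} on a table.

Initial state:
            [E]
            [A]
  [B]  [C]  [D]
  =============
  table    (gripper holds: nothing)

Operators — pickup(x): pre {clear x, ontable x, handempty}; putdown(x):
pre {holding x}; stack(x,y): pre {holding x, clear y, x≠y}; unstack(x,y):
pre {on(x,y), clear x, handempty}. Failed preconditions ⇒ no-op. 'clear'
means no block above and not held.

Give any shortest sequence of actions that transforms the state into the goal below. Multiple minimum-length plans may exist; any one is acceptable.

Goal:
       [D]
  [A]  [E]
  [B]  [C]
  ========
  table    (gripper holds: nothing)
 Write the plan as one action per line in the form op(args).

unstack(E, A)
stack(E, C)
unstack(A, D)
stack(A, B)
pickup(D)
stack(D, E)

step 1 (unstack(E, A)): towers=[B; C; D/A] holding=E
step 2 (stack(E, C)): towers=[B; C/E; D/A] holding=-
step 3 (unstack(A, D)): towers=[B; C/E; D] holding=A
step 4 (stack(A, B)): towers=[B/A; C/E; D] holding=-
step 5 (pickup(D)): towers=[B/A; C/E] holding=D
step 6 (stack(D, E)): towers=[B/A; C/E/D] holding=-
goal check: towers=[B/A; C/E/D] holding=- — reached (length 6, optimal by BFS)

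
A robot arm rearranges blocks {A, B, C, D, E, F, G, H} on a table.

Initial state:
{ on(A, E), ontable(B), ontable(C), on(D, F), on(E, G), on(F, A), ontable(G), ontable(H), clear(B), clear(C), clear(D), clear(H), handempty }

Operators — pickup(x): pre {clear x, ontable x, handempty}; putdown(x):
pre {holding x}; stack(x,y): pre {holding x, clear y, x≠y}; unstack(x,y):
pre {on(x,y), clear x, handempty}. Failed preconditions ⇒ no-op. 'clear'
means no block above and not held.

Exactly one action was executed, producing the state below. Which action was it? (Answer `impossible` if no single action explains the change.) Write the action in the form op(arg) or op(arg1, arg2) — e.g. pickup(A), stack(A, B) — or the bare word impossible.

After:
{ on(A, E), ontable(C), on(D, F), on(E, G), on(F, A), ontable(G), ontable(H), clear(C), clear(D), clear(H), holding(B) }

pickup(B)

target: towers=[C; G/E/A/F/D; H] holding=B
         pickup(H) → towers=[B; C; G/E/A/F/D] holding=H
         pickup(B) → towers=[C; G/E/A/F/D; H] holding=B  ← match
     unstack(D, F) → towers=[B; C; G/E/A/F; H] holding=D
         pickup(C) → towers=[B; G/E/A/F/D; H] holding=C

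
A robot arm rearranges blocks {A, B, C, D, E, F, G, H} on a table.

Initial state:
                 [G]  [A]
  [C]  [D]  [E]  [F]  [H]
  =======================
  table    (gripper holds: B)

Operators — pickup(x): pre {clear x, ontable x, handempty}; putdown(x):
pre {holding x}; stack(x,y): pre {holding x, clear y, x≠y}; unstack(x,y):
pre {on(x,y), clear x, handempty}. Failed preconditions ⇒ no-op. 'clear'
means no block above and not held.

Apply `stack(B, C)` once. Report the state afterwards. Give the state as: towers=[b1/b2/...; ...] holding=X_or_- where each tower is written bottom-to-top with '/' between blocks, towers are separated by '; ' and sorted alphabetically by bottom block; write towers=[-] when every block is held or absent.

towers=[C/B; D; E; F/G; H/A] holding=-

before: towers=[C; D; E; F/G; H/A] holding=B
pre[stack(B, C)]: holding(B) ✓, clear(C) ✓, B≠C ✓
all met → apply stack(B, C)
after:  towers=[C/B; D; E; F/G; H/A] holding=-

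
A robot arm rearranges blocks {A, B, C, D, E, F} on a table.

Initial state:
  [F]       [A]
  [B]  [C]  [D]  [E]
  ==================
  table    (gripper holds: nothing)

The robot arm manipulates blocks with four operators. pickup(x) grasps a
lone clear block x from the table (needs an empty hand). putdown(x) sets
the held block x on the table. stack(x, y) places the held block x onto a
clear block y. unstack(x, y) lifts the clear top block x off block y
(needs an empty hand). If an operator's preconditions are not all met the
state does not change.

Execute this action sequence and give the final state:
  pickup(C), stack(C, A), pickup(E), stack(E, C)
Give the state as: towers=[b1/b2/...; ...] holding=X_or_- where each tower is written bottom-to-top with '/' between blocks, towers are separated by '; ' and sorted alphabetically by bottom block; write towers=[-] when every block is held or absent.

towers=[B/F; D/A/C/E] holding=-

step 1 (pickup(C)): towers=[B/F; D/A; E] holding=C
step 2 (stack(C, A)): towers=[B/F; D/A/C; E] holding=-
step 3 (pickup(E)): towers=[B/F; D/A/C] holding=E
step 4 (stack(E, C)): towers=[B/F; D/A/C/E] holding=-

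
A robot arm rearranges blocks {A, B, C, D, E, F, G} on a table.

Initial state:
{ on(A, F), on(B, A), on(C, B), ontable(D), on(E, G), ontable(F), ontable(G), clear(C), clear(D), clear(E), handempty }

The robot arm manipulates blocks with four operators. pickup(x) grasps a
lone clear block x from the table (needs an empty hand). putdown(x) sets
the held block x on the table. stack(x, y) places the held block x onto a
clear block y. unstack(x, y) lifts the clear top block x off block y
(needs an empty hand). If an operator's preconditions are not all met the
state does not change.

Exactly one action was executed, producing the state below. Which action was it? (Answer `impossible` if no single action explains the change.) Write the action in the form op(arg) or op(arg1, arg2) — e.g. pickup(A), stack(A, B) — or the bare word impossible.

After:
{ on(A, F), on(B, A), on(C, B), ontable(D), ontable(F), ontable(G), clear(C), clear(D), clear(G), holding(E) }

unstack(E, G)

target: towers=[D; F/A/B/C; G] holding=E
         pickup(D) → towers=[F/A/B/C; G/E] holding=D
     unstack(E, G) → towers=[D; F/A/B/C; G] holding=E  ← match
     unstack(C, B) → towers=[D; F/A/B; G/E] holding=C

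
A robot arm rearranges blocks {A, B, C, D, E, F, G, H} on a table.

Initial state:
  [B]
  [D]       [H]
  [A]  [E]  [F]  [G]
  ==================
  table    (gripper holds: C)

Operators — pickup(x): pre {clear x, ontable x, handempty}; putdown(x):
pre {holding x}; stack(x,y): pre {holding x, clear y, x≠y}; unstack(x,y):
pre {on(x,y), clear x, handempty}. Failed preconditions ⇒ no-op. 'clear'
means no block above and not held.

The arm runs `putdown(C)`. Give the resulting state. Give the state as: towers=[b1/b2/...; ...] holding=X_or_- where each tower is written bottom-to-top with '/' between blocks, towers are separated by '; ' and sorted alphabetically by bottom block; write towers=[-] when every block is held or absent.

towers=[A/D/B; C; E; F/H; G] holding=-

before: towers=[A/D/B; E; F/H; G] holding=C
pre[putdown(C)]: holding(C) ✓
all met → apply putdown(C)
after:  towers=[A/D/B; C; E; F/H; G] holding=-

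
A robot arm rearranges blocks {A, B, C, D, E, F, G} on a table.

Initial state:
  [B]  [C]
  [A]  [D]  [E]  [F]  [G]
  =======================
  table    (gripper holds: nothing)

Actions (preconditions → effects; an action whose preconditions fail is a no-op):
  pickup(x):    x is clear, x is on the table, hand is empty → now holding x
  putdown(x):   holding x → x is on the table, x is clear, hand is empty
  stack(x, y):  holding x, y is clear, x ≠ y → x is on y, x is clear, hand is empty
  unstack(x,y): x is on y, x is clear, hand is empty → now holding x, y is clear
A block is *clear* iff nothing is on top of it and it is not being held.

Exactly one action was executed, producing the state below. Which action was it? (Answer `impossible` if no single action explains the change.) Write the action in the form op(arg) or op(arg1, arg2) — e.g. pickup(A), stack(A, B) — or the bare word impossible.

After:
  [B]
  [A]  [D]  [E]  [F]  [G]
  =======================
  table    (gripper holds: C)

target: towers=[A/B; D; E; F; G] holding=C
     unstack(B, A) → towers=[A; D/C; E; F; G] holding=B
         pickup(F) → towers=[A/B; D/C; E; G] holding=F
         pickup(G) → towers=[A/B; D/C; E; F] holding=G
         pickup(E) → towers=[A/B; D/C; F; G] holding=E
     unstack(C, D) → towers=[A/B; D; E; F; G] holding=C  ← match

unstack(C, D)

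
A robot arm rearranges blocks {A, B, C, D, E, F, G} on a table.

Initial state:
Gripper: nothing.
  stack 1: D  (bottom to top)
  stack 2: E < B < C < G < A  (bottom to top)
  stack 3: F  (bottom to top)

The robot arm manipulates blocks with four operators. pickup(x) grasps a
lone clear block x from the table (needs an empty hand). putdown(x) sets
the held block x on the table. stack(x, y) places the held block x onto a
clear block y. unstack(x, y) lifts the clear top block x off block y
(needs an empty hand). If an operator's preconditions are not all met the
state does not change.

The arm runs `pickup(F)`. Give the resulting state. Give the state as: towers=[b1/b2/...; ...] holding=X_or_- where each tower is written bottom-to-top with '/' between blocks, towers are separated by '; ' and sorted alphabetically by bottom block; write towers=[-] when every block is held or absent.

before: towers=[D; E/B/C/G/A; F] holding=-
pre[pickup(F)]: clear(F) ✓, ontable(F) ✓, handempty ✓
all met → apply pickup(F)
after:  towers=[D; E/B/C/G/A] holding=F

towers=[D; E/B/C/G/A] holding=F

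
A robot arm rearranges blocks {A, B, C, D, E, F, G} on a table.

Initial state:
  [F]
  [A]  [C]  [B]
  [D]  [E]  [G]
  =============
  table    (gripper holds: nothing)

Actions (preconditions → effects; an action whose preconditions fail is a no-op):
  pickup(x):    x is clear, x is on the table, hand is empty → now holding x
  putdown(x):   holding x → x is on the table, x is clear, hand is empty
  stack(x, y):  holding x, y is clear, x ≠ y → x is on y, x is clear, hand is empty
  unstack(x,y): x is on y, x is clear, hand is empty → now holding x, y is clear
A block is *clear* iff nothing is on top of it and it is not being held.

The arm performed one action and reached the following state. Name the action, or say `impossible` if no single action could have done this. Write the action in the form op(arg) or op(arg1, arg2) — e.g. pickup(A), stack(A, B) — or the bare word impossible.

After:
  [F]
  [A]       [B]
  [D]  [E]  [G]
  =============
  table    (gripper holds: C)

target: towers=[D/A/F; E; G/B] holding=C
     unstack(B, G) → towers=[D/A/F; E/C; G] holding=B
     unstack(F, A) → towers=[D/A; E/C; G/B] holding=F
     unstack(C, E) → towers=[D/A/F; E; G/B] holding=C  ← match

unstack(C, E)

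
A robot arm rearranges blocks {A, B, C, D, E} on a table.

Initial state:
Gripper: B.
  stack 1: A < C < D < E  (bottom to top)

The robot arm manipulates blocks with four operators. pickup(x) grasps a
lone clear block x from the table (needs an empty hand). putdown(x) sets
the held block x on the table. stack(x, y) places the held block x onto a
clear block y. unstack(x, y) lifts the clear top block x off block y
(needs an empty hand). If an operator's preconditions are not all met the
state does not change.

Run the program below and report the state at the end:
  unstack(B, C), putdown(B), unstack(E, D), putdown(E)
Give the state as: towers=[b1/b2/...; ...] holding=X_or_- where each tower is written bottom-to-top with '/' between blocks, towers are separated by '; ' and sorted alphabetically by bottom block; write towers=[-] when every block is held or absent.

towers=[A/C/D; B; E] holding=-

step 1 (unstack(B, C)) [no-op]: towers=[A/C/D/E] holding=B
step 2 (putdown(B)): towers=[A/C/D/E; B] holding=-
step 3 (unstack(E, D)): towers=[A/C/D; B] holding=E
step 4 (putdown(E)): towers=[A/C/D; B; E] holding=-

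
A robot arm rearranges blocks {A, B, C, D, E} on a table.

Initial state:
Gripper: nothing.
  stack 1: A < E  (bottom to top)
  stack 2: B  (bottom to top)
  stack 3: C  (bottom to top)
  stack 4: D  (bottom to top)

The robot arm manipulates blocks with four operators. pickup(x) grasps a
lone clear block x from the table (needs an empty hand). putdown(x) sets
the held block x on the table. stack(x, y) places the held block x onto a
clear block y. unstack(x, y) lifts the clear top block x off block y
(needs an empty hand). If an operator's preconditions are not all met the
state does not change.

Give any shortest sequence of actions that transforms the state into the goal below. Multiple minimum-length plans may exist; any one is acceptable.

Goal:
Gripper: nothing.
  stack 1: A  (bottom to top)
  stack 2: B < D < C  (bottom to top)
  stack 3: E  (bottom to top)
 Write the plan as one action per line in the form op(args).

step 1 (pickup(D)): towers=[A/E; B; C] holding=D
step 2 (stack(D, B)): towers=[A/E; B/D; C] holding=-
step 3 (unstack(E, A)): towers=[A; B/D; C] holding=E
step 4 (putdown(E)): towers=[A; B/D; C; E] holding=-
step 5 (pickup(C)): towers=[A; B/D; E] holding=C
step 6 (stack(C, D)): towers=[A; B/D/C; E] holding=-
goal check: towers=[A; B/D/C; E] holding=- — reached (length 6, optimal by BFS)

pickup(D)
stack(D, B)
unstack(E, A)
putdown(E)
pickup(C)
stack(C, D)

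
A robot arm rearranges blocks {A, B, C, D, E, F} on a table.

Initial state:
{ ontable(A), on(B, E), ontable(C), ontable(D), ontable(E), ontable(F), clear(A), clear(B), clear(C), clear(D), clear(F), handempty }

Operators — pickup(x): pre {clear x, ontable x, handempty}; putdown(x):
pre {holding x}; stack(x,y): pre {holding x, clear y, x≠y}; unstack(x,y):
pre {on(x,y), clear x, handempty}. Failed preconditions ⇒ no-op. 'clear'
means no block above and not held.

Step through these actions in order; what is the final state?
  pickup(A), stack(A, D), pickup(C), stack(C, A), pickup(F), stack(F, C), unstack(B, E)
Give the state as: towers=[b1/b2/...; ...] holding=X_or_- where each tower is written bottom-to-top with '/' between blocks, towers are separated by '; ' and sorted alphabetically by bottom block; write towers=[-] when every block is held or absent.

towers=[D/A/C/F; E] holding=B

step 1 (pickup(A)): towers=[C; D; E/B; F] holding=A
step 2 (stack(A, D)): towers=[C; D/A; E/B; F] holding=-
step 3 (pickup(C)): towers=[D/A; E/B; F] holding=C
step 4 (stack(C, A)): towers=[D/A/C; E/B; F] holding=-
step 5 (pickup(F)): towers=[D/A/C; E/B] holding=F
step 6 (stack(F, C)): towers=[D/A/C/F; E/B] holding=-
step 7 (unstack(B, E)): towers=[D/A/C/F; E] holding=B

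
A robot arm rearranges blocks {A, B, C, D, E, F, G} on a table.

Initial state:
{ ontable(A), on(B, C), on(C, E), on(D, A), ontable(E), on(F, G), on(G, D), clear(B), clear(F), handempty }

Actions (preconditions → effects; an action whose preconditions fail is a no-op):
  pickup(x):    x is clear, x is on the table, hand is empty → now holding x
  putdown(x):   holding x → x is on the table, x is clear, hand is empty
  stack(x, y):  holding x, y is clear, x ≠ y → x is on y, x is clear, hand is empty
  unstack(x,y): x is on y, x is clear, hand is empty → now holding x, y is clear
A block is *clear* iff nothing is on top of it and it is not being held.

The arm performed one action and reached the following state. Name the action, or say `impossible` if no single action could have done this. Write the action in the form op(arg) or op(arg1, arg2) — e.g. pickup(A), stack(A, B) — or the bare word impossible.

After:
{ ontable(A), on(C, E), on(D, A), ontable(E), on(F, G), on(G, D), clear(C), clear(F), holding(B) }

unstack(B, C)

target: towers=[A/D/G/F; E/C] holding=B
     unstack(B, C) → towers=[A/D/G/F; E/C] holding=B  ← match
     unstack(F, G) → towers=[A/D/G; E/C/B] holding=F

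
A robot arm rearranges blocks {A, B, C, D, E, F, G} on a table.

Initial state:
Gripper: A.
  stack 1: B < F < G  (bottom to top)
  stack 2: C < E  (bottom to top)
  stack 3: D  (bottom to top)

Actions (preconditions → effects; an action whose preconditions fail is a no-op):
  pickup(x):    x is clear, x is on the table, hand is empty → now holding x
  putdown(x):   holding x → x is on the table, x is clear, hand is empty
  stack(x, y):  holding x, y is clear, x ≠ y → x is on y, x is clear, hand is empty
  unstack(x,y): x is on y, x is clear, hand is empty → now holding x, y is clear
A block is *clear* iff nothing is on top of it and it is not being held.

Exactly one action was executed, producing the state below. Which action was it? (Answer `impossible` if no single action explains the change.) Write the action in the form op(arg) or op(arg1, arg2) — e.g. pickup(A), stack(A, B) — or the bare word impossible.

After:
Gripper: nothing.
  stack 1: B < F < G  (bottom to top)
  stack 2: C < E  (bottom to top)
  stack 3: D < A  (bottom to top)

stack(A, D)

target: towers=[B/F/G; C/E; D/A] holding=-
        putdown(A) → towers=[A; B/F/G; C/E; D] holding=-
       stack(A, G) → towers=[B/F/G/A; C/E; D] holding=-
       stack(A, D) → towers=[B/F/G; C/E; D/A] holding=-  ← match
       stack(A, E) → towers=[B/F/G; C/E/A; D] holding=-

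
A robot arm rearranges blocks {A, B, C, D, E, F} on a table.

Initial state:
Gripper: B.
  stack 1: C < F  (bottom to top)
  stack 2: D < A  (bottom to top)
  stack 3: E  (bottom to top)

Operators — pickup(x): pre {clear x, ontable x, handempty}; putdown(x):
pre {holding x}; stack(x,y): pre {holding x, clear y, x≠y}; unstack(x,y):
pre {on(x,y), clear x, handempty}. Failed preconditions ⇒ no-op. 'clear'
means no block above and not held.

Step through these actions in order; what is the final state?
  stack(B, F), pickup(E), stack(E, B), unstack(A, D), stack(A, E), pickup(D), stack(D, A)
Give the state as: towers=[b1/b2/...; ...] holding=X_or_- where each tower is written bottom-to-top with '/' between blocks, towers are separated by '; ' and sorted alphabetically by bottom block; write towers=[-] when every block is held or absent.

step 1 (stack(B, F)): towers=[C/F/B; D/A; E] holding=-
step 2 (pickup(E)): towers=[C/F/B; D/A] holding=E
step 3 (stack(E, B)): towers=[C/F/B/E; D/A] holding=-
step 4 (unstack(A, D)): towers=[C/F/B/E; D] holding=A
step 5 (stack(A, E)): towers=[C/F/B/E/A; D] holding=-
step 6 (pickup(D)): towers=[C/F/B/E/A] holding=D
step 7 (stack(D, A)): towers=[C/F/B/E/A/D] holding=-

towers=[C/F/B/E/A/D] holding=-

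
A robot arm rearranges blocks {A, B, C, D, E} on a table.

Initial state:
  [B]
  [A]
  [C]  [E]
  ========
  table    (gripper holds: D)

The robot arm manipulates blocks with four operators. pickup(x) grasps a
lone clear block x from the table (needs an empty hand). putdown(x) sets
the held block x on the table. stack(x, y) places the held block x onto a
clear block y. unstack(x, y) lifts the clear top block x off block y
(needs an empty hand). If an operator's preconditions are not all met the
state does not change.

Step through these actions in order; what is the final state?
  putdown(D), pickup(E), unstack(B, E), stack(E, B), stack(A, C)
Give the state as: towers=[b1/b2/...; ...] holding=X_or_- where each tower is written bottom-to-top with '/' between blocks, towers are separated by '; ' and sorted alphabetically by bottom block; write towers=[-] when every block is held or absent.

step 1 (putdown(D)): towers=[C/A/B; D; E] holding=-
step 2 (pickup(E)): towers=[C/A/B; D] holding=E
step 3 (unstack(B, E)) [no-op]: towers=[C/A/B; D] holding=E
step 4 (stack(E, B)): towers=[C/A/B/E; D] holding=-
step 5 (stack(A, C)) [no-op]: towers=[C/A/B/E; D] holding=-

towers=[C/A/B/E; D] holding=-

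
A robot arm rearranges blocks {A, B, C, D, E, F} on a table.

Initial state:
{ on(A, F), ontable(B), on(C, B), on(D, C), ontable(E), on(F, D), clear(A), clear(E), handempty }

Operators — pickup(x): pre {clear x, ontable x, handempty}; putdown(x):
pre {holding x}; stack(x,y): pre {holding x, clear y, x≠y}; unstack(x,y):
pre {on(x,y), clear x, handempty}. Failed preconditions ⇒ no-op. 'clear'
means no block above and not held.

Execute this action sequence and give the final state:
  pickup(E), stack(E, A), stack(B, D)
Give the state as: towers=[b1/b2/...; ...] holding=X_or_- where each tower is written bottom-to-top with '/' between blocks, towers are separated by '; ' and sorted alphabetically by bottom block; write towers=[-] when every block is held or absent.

step 1 (pickup(E)): towers=[B/C/D/F/A] holding=E
step 2 (stack(E, A)): towers=[B/C/D/F/A/E] holding=-
step 3 (stack(B, D)) [no-op]: towers=[B/C/D/F/A/E] holding=-

towers=[B/C/D/F/A/E] holding=-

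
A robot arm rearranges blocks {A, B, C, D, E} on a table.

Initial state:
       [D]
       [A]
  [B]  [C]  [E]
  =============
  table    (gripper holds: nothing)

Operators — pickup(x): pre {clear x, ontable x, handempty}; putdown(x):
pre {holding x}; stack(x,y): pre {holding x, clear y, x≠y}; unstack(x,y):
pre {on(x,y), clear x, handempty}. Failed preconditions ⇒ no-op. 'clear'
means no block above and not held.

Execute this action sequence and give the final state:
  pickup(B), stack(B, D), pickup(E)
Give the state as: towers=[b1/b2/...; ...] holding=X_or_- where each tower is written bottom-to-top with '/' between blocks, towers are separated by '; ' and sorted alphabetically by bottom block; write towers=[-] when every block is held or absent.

step 1 (pickup(B)): towers=[C/A/D; E] holding=B
step 2 (stack(B, D)): towers=[C/A/D/B; E] holding=-
step 3 (pickup(E)): towers=[C/A/D/B] holding=E

towers=[C/A/D/B] holding=E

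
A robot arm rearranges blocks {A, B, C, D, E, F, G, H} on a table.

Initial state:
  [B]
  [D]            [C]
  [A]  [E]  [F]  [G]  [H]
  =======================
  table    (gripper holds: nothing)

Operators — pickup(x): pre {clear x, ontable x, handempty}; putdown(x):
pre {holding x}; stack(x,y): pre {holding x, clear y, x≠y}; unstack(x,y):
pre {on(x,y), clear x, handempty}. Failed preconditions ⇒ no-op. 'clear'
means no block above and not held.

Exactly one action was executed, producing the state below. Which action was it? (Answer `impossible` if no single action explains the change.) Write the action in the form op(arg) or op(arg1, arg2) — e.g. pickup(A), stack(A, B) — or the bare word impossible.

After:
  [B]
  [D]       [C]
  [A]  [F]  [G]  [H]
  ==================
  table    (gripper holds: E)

pickup(E)

target: towers=[A/D/B; F; G/C; H] holding=E
         pickup(E) → towers=[A/D/B; F; G/C; H] holding=E  ← match
         pickup(H) → towers=[A/D/B; E; F; G/C] holding=H
     unstack(B, D) → towers=[A/D; E; F; G/C; H] holding=B
         pickup(F) → towers=[A/D/B; E; G/C; H] holding=F
     unstack(C, G) → towers=[A/D/B; E; F; G; H] holding=C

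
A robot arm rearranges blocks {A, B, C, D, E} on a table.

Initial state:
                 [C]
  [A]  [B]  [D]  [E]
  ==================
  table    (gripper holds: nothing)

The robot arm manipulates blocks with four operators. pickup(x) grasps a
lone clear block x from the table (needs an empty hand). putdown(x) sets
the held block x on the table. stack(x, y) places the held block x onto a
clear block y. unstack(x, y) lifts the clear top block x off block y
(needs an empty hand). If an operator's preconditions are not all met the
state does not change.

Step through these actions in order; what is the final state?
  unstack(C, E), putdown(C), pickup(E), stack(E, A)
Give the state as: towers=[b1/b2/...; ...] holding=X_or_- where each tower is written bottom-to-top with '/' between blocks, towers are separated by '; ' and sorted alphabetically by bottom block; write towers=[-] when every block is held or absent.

step 1 (unstack(C, E)): towers=[A; B; D; E] holding=C
step 2 (putdown(C)): towers=[A; B; C; D; E] holding=-
step 3 (pickup(E)): towers=[A; B; C; D] holding=E
step 4 (stack(E, A)): towers=[A/E; B; C; D] holding=-

towers=[A/E; B; C; D] holding=-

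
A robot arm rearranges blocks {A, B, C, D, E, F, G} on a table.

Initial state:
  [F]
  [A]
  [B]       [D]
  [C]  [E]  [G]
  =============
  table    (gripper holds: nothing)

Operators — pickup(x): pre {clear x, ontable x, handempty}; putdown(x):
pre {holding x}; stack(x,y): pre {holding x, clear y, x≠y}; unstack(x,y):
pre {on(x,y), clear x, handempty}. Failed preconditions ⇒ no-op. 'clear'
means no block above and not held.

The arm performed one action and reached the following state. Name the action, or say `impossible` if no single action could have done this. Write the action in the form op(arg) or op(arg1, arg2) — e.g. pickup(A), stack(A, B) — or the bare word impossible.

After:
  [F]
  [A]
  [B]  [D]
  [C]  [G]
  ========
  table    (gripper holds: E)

target: towers=[C/B/A/F; G/D] holding=E
     unstack(F, A) → towers=[C/B/A; E; G/D] holding=F
     unstack(D, G) → towers=[C/B/A/F; E; G] holding=D
         pickup(E) → towers=[C/B/A/F; G/D] holding=E  ← match

pickup(E)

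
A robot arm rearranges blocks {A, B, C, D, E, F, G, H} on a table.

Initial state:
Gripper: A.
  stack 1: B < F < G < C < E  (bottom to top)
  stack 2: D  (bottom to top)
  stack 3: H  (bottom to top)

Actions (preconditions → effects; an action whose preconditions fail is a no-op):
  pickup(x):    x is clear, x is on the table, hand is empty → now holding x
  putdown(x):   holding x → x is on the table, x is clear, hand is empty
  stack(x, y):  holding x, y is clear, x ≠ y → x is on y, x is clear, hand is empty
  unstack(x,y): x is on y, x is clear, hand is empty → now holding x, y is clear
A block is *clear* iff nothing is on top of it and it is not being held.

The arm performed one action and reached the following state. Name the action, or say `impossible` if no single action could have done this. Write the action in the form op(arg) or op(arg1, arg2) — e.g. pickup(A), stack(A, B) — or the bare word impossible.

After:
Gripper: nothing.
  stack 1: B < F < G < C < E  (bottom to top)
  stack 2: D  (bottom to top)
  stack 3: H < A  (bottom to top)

stack(A, H)

target: towers=[B/F/G/C/E; D; H/A] holding=-
        putdown(A) → towers=[A; B/F/G/C/E; D; H] holding=-
       stack(A, E) → towers=[B/F/G/C/E/A; D; H] holding=-
       stack(A, H) → towers=[B/F/G/C/E; D; H/A] holding=-  ← match
       stack(A, D) → towers=[B/F/G/C/E; D/A; H] holding=-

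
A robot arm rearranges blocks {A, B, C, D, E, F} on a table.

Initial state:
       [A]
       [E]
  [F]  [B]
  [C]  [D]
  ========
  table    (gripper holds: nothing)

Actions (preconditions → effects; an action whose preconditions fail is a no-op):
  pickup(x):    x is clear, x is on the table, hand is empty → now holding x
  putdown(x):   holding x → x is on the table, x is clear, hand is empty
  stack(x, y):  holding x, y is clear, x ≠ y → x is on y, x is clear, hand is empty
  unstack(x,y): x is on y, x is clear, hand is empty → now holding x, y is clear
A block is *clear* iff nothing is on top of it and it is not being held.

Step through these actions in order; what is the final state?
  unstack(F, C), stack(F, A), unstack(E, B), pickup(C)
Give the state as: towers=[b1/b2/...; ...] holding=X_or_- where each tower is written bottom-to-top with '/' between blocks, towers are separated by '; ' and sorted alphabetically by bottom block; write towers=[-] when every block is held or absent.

step 1 (unstack(F, C)): towers=[C; D/B/E/A] holding=F
step 2 (stack(F, A)): towers=[C; D/B/E/A/F] holding=-
step 3 (unstack(E, B)) [no-op]: towers=[C; D/B/E/A/F] holding=-
step 4 (pickup(C)): towers=[D/B/E/A/F] holding=C

towers=[D/B/E/A/F] holding=C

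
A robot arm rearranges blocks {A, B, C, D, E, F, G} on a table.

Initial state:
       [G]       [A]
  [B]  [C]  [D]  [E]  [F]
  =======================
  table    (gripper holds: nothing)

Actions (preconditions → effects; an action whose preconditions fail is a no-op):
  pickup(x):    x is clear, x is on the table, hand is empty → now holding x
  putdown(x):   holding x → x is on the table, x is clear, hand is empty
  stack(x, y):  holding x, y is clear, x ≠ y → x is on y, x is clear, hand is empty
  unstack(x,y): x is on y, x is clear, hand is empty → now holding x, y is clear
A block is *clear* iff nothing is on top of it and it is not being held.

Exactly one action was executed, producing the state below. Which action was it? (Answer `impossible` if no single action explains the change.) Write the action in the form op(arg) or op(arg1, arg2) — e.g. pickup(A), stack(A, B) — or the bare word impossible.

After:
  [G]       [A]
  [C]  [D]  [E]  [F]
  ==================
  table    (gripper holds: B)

target: towers=[C/G; D; E/A; F] holding=B
         pickup(B) → towers=[C/G; D; E/A; F] holding=B  ← match
         pickup(F) → towers=[B; C/G; D; E/A] holding=F
     unstack(G, C) → towers=[B; C; D; E/A; F] holding=G
         pickup(D) → towers=[B; C/G; E/A; F] holding=D
     unstack(A, E) → towers=[B; C/G; D; E; F] holding=A

pickup(B)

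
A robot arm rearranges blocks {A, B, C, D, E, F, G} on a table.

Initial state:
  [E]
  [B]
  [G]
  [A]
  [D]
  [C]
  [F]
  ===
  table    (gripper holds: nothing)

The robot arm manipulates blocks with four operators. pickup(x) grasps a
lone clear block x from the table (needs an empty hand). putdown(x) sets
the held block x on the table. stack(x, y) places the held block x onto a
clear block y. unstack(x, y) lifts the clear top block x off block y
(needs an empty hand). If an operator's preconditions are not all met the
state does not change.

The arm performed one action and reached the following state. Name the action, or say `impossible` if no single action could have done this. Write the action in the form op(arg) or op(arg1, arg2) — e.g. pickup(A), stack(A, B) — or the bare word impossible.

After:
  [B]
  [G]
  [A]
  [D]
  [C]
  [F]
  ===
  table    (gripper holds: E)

target: towers=[F/C/D/A/G/B] holding=E
     unstack(E, B) → towers=[F/C/D/A/G/B] holding=E  ← match

unstack(E, B)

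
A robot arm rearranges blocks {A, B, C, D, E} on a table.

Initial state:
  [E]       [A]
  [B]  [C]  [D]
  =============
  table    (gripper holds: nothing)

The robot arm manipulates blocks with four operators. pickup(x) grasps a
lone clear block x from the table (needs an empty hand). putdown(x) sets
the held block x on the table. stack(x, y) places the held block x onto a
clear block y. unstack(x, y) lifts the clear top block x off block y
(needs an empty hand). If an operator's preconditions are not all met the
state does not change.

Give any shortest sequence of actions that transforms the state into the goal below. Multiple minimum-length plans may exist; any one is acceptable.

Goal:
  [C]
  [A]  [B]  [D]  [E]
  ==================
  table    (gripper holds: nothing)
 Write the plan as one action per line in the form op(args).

step 1 (unstack(A, D)): towers=[B/E; C; D] holding=A
step 2 (putdown(A)): towers=[A; B/E; C; D] holding=-
step 3 (unstack(E, B)): towers=[A; B; C; D] holding=E
step 4 (putdown(E)): towers=[A; B; C; D; E] holding=-
step 5 (pickup(C)): towers=[A; B; D; E] holding=C
step 6 (stack(C, A)): towers=[A/C; B; D; E] holding=-
goal check: towers=[A/C; B; D; E] holding=- — reached (length 6, optimal by BFS)

unstack(A, D)
putdown(A)
unstack(E, B)
putdown(E)
pickup(C)
stack(C, A)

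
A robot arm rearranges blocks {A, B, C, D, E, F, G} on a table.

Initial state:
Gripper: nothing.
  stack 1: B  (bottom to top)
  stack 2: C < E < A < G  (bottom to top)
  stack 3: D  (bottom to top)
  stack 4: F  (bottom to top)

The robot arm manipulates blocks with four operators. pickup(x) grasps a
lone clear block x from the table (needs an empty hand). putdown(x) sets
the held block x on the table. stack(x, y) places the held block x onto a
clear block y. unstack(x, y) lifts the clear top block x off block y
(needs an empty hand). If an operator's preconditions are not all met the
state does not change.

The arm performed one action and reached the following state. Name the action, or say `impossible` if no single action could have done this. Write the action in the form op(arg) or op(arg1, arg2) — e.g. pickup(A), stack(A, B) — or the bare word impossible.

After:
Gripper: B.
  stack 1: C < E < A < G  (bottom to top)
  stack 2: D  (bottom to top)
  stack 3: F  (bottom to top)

pickup(B)

target: towers=[C/E/A/G; D; F] holding=B
         pickup(B) → towers=[C/E/A/G; D; F] holding=B  ← match
         pickup(F) → towers=[B; C/E/A/G; D] holding=F
     unstack(G, A) → towers=[B; C/E/A; D; F] holding=G
         pickup(D) → towers=[B; C/E/A/G; F] holding=D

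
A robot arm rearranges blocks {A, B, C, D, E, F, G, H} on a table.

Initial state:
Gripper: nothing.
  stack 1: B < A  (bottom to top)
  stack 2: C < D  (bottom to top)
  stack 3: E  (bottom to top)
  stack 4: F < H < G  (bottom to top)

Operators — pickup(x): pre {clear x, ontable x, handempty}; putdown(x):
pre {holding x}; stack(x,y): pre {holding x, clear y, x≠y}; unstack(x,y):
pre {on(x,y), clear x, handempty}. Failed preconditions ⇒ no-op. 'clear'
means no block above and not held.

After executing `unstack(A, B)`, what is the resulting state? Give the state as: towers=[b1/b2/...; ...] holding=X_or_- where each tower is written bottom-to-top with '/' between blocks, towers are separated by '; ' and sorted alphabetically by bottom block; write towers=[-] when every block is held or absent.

towers=[B; C/D; E; F/H/G] holding=A

before: towers=[B/A; C/D; E; F/H/G] holding=-
pre[unstack(A, B)]: on(A,B) ✓, clear(A) ✓, handempty ✓
all met → apply unstack(A, B)
after:  towers=[B; C/D; E; F/H/G] holding=A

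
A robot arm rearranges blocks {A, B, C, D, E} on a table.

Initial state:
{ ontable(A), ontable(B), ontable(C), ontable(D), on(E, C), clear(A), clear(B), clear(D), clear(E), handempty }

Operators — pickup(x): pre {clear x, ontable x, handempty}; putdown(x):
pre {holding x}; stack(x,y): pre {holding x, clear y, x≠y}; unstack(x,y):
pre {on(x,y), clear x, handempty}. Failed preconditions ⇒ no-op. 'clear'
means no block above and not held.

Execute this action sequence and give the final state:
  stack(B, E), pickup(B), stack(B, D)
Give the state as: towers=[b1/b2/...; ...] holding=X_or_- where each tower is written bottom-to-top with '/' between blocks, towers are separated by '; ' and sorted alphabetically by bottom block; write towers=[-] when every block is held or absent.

step 1 (stack(B, E)) [no-op]: towers=[A; B; C/E; D] holding=-
step 2 (pickup(B)): towers=[A; C/E; D] holding=B
step 3 (stack(B, D)): towers=[A; C/E; D/B] holding=-

towers=[A; C/E; D/B] holding=-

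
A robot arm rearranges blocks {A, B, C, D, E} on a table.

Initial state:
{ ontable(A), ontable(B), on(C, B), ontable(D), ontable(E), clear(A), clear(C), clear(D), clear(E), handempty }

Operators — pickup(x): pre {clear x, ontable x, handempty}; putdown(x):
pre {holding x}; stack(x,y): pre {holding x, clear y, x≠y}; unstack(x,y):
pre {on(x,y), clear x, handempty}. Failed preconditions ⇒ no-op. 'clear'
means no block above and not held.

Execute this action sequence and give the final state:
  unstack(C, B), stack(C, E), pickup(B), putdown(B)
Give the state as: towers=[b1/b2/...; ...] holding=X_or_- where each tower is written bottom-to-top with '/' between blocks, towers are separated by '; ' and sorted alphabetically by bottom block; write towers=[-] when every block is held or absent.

towers=[A; B; D; E/C] holding=-

step 1 (unstack(C, B)): towers=[A; B; D; E] holding=C
step 2 (stack(C, E)): towers=[A; B; D; E/C] holding=-
step 3 (pickup(B)): towers=[A; D; E/C] holding=B
step 4 (putdown(B)): towers=[A; B; D; E/C] holding=-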